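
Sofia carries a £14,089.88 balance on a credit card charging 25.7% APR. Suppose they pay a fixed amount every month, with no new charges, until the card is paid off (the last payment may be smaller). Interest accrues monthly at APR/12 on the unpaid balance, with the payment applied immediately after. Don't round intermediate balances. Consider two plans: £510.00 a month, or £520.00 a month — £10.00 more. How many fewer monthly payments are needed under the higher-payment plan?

Monthly rate r = 25.7%/12 = 2.14167% = 0.0214167.
At £510.00/mo: n = ⌈−ln(1 − rB₀/P)/ln(1+r)⌉ = 43 payments (last £138.44); total interest = total paid − £14,089.88 = £7,468.56.
At £520.00/mo: 41 payments (last £505.74); total interest £7,215.86.
Payments saved = 43 − 41 = 2.

2 fewer payments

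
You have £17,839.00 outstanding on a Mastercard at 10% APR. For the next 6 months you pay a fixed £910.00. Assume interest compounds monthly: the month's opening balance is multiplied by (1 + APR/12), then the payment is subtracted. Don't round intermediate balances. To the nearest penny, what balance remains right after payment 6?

£13,174.72

Monthly rate r = 10%/12 = 0.833333% = 0.00833333.
Each month: B ← B·(1+r) − £910.00.
Month 1: interest £148.66; balance after payment £17,077.66.
Month 2: interest £142.31; balance after payment £16,309.97.
Month 3: interest £135.92; balance after payment £15,535.89.
Month 4: interest £129.47; balance after payment £14,755.35.
Month 5: interest £122.96; balance after payment £13,968.32.
Month 6: interest £116.40; balance after payment £13,174.72.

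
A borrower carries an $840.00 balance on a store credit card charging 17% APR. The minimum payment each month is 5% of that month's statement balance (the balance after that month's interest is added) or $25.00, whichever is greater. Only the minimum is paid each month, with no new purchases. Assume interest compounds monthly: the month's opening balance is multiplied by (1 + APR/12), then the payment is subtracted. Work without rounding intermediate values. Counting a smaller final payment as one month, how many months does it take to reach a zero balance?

Monthly rate r = 17%/12 = 1.41667% = 0.0141667.
While 5% of the post-interest balance exceeds $25.00, each month B ← (B·(1+r))·(1 − 0.05), i.e. B shrinks by the factor (1+r)·0.95 = 0.96346.
This holds for months 1–15. Entering month 16 the balance is $480.59; 5% of the post-interest balance is now below $25.00, so the flat $25.00 minimum applies from here.
From month 16 a fixed $25.00 at rate r clears $480.59 in 23 more payments. Total: 15 + 23 = 38 months.

38 months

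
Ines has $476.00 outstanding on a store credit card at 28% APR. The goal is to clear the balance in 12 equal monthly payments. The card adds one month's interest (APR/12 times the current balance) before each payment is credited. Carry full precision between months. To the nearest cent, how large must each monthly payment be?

Monthly rate r = 28%/12 = 2.33333% = 0.0233333.
Level-payment amortization: P = B₀·r / (1 − (1+r)^(−n)) = 476.00·0.0233333 / (1 − 1.02333^(−12)).
Denominator 1 − (1+r)^(−12) = 0.241781196.
P = 11.1067 / 0.241781196 ≈ 45.94.

$45.94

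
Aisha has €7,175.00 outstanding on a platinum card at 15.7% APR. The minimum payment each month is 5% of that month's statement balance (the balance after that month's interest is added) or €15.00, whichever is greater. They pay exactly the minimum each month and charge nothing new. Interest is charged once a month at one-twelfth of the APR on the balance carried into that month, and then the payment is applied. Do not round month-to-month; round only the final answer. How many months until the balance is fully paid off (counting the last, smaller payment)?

107 months

Monthly rate r = 15.7%/12 = 1.30833% = 0.0130833.
While 5% of the post-interest balance exceeds €15.00, each month B ← (B·(1+r))·(1 − 0.05), i.e. B shrinks by the factor (1+r)·0.95 = 0.96243.
This holds for months 1–84. Entering month 85 the balance is €287.61; 5% of the post-interest balance is now below €15.00, so the flat €15.00 minimum applies from here.
From month 85 a fixed €15.00 at rate r clears €287.61 in 23 more payments. Total: 84 + 23 = 107 months.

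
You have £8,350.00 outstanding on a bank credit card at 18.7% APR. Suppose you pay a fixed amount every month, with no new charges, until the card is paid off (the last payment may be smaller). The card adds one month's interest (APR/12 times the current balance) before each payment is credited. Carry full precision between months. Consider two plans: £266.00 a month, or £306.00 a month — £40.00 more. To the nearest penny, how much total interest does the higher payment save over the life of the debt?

£596.48

Monthly rate r = 18.7%/12 = 1.55833% = 0.0155833.
At £266.00/mo: n = ⌈−ln(1 − rB₀/P)/ln(1+r)⌉ = 44 payments (last £117.73); total interest = total paid − £8,350.00 = £3,205.73.
At £306.00/mo: 36 payments (last £249.25); total interest £2,609.25.
Interest saved = £3,205.73 − £2,609.25 = £596.48.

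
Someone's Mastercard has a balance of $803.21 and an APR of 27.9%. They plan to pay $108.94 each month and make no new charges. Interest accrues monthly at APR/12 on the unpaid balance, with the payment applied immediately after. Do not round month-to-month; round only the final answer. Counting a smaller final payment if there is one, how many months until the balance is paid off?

9 months

Monthly rate r = 27.9%/12 = 2.325% = 0.02325.
Recurrence: B ← B·(1+r) − $108.94.
Month 1: interest $18.67; balance after payment $712.94.
Month 2: interest $16.58; balance after payment $620.58.
Closed form: n = −ln(1 − rB₀/P)/ln(1+r) = −ln(0.82858)/ln(1.02325) ≈ 8.182, so the balance reaches zero during payment 9.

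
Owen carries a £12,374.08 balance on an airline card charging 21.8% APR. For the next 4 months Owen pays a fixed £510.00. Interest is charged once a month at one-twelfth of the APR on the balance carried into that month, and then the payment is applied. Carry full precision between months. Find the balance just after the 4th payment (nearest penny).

Monthly rate r = 21.8%/12 = 1.81667% = 0.0181667.
Each month: B ← B·(1+r) − £510.00.
Month 1: interest £224.80; balance after payment £12,088.88.
Month 2: interest £219.61; balance after payment £11,798.49.
Month 3: interest £214.34; balance after payment £11,502.83.
Month 4: interest £208.97; balance after payment £11,201.80.

£11,201.80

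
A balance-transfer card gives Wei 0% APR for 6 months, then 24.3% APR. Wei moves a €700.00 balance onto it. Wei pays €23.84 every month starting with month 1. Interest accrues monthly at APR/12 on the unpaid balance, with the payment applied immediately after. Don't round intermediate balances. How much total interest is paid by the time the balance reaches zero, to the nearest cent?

€204.97

Promo months 1–6 at r₀ = 0%/12 = 0; months 7+ at r₁ = 24.3%/12 = 0.02025.
After month 6 (no interest yet): B = €700.00 − 6·€23.84 = €556.96.
Then at r₁ with €23.84/mo: n₂ = −ln(1 − r₁·B/P)/ln(1+r₁) ≈ 31.96 → 32 more payments.
Total paid = 37·€23.84 + €22.89 = €904.97; interest = €904.97 − €700.00 = €204.97.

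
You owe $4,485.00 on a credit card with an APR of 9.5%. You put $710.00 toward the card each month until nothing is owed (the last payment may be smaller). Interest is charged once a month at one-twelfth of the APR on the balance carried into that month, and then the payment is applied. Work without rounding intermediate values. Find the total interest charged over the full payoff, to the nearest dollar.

Monthly rate r = 9.5%/12 = 0.791667% = 0.00791667.
Payoff takes n = ⌈−ln(1 − rB₀/P)/ln(1+r)⌉ = ⌈6.506⌉ = 7 payments; the last is $359.92.
Total paid = 6·$710.00 + $359.92 = $4,619.92.
Total interest = total paid − principal = $4,619.92 − $4,485.00 = $134.92.

$135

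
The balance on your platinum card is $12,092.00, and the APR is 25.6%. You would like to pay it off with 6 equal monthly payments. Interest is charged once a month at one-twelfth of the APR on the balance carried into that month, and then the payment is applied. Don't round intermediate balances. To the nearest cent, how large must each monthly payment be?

$2,168.46

Monthly rate r = 25.6%/12 = 2.13333% = 0.0213333.
Level-payment amortization: P = B₀·r / (1 − (1+r)^(−n)) = 12092.00·0.0213333 / (1 − 1.02133^(−6)).
Denominator 1 − (1+r)^(−6) = 0.118961346.
P = 257.963 / 0.118961346 ≈ 2168.46.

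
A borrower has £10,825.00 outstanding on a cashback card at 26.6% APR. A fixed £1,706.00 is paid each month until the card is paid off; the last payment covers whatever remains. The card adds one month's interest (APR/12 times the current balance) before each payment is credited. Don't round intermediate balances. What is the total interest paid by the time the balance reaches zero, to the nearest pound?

Monthly rate r = 26.6%/12 = 2.21667% = 0.0221667.
Payoff takes n = ⌈−ln(1 − rB₀/P)/ln(1+r)⌉ = ⌈6.914⌉ = 7 payments; the last is £1,560.46.
Total paid = 6·£1,706.00 + £1,560.46 = £11,796.46.
Total interest = total paid − principal = £11,796.46 − £10,825.00 = £971.46.

£971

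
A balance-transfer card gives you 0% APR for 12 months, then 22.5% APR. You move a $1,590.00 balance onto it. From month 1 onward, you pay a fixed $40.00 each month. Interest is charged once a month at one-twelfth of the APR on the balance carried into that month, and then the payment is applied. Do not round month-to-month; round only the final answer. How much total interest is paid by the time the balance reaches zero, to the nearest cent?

Promo months 1–12 at r₀ = 0%/12 = 0; months 13+ at r₁ = 22.5%/12 = 0.01875.
After month 12 (no interest yet): B = $1,590.00 − 12·$40.00 = $1,110.00.
Then at r₁ with $40.00/mo: n₂ = −ln(1 − r₁·B/P)/ln(1+r₁) ≈ 39.55 → 40 more payments.
Total paid = 51·$40.00 + $21.93 = $2,061.93; interest = $2,061.93 − $1,590.00 = $471.93.

$471.93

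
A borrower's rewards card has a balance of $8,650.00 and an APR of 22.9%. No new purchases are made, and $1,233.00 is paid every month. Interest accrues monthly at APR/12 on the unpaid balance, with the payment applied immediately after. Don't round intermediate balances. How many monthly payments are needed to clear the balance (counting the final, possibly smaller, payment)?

Monthly rate r = 22.9%/12 = 1.90833% = 0.0190833.
Recurrence: B ← B·(1+r) − $1,233.00.
Month 1: interest $165.07; balance after payment $7,582.07.
Month 2: interest $144.69; balance after payment $6,493.76.
Closed form: n = −ln(1 − rB₀/P)/ln(1+r) = −ln(0.86612)/ln(1.01908) ≈ 7.603, so the balance reaches zero during payment 8.

8 months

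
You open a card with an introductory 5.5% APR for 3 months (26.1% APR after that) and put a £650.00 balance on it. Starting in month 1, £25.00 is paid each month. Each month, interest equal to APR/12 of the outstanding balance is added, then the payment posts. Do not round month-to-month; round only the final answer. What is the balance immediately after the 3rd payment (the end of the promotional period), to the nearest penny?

£583.63

Promo months 1–3 at r₀ = 5.5%/12 = 0.00458333; months 4+ at r₁ = 26.1%/12 = 0.02175.
After month 3: iterate B ← B·(1+r₀) − £25.00 for 3 months → £583.63.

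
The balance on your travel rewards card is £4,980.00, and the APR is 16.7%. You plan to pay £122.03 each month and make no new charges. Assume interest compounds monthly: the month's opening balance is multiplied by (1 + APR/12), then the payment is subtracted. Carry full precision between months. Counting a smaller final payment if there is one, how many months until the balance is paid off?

Monthly rate r = 16.7%/12 = 1.39167% = 0.0139167.
Recurrence: B ← B·(1+r) − £122.03.
Month 1: interest £69.30; balance after payment £4,927.28.
Month 2: interest £68.57; balance after payment £4,873.82.
Closed form: n = −ln(1 − rB₀/P)/ln(1+r) = −ln(0.43207)/ln(1.01392) ≈ 60.719, so the balance reaches zero during payment 61.

61 months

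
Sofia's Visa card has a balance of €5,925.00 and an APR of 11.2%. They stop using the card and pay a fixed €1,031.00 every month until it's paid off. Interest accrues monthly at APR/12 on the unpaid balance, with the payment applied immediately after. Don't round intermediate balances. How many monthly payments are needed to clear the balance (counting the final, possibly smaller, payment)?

6 payments

Monthly rate r = 11.2%/12 = 0.933333% = 0.00933333.
Recurrence: B ← B·(1+r) − €1,031.00.
Month 1: interest €55.30; balance after payment €4,949.30.
Month 2: interest €46.19; balance after payment €3,964.49.
Month 3: interest €37.00; balance after payment €2,970.50.
Month 4: interest €27.72; balance after payment €1,967.22.
Month 5: interest €18.36; balance after payment €954.58.
Month 6: interest €8.91; balance after payment €0.00.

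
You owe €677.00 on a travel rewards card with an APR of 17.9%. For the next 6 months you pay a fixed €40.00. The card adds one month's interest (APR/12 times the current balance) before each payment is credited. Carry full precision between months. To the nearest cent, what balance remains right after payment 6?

Monthly rate r = 17.9%/12 = 1.49167% = 0.0149167.
Each month: B ← B·(1+r) − €40.00.
Month 1: interest €10.10; balance after payment €647.10.
Month 2: interest €9.65; balance after payment €616.75.
Month 3: interest €9.20; balance after payment €585.95.
Month 4: interest €8.74; balance after payment €554.69.
Month 5: interest €8.27; balance after payment €522.97.
Month 6: interest €7.80; balance after payment €490.77.

€490.77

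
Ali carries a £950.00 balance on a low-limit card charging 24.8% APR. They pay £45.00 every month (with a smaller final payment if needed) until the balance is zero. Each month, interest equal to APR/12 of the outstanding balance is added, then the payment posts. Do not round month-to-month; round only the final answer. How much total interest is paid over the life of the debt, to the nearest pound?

Monthly rate r = 24.8%/12 = 2.06667% = 0.0206667.
Payoff takes n = ⌈−ln(1 − rB₀/P)/ln(1+r)⌉ = ⌈28.022⌉ = 29 payments; the last is £1.02.
Total paid = 28·£45.00 + £1.02 = £1,261.02.
Total interest = total paid − principal = £1,261.02 − £950.00 = £311.02.

£311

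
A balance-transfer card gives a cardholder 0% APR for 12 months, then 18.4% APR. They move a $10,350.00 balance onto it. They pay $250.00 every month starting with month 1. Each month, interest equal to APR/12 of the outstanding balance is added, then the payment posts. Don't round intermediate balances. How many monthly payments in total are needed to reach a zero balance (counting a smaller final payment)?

52 payments

Promo months 1–12 at r₀ = 0%/12 = 0; months 13+ at r₁ = 18.4%/12 = 0.0153333.
After month 12 (no interest yet): B = $10,350.00 − 12·$250.00 = $7,350.00.
Then at r₁ with $250.00/mo: n₂ = −ln(1 − r₁·B/P)/ln(1+r₁) ≈ 39.38 → 40 more payments.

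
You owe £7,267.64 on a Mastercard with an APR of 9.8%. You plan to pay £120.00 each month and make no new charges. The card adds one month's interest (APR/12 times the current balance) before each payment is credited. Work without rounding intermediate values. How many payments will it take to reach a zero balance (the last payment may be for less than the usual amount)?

84 months

Monthly rate r = 9.8%/12 = 0.816667% = 0.00816667.
Recurrence: B ← B·(1+r) − £120.00.
Month 1: interest £59.35; balance after payment £7,206.99.
Month 2: interest £58.86; balance after payment £7,145.85.
Closed form: n = −ln(1 − rB₀/P)/ln(1+r) = −ln(0.5054)/ln(1.00817) ≈ 83.901, so the balance reaches zero during payment 84.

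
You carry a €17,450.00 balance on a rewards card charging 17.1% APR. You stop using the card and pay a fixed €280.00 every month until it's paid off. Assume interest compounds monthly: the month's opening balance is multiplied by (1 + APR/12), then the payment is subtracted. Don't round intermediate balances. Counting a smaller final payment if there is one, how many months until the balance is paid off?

155 payments

Monthly rate r = 17.1%/12 = 1.425% = 0.01425.
Recurrence: B ← B·(1+r) − €280.00.
Month 1: interest €248.66; balance after payment €17,418.66.
Month 2: interest €248.22; balance after payment €17,386.88.
Closed form: n = −ln(1 − rB₀/P)/ln(1+r) = −ln(0.11192)/ln(1.01425) ≈ 154.775, so the balance reaches zero during payment 155.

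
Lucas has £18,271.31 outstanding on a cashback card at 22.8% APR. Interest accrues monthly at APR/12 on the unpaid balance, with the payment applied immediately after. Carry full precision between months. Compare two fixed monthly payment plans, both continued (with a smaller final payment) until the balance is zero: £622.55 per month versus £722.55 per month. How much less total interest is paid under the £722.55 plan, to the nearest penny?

Monthly rate r = 22.8%/12 = 1.9% = 0.019.
At £622.55/mo: n = ⌈−ln(1 − rB₀/P)/ln(1+r)⌉ = 44 payments (last £209.08); total interest = total paid − £18,271.31 = £8,707.42.
At £722.55/mo: 35 payments (last £571.89); total interest £6,867.28.
Interest saved = £8,707.42 − £6,867.28 = £1,840.14.

£1,840.14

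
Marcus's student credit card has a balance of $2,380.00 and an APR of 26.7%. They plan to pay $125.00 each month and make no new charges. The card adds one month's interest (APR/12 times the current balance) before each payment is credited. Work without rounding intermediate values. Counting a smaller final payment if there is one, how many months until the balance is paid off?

26 months

Monthly rate r = 26.7%/12 = 2.225% = 0.02225.
Recurrence: B ← B·(1+r) − $125.00.
Month 1: interest $52.95; balance after payment $2,307.95.
Month 2: interest $51.35; balance after payment $2,234.31.
Closed form: n = −ln(1 − rB₀/P)/ln(1+r) = −ln(0.57636)/ln(1.02225) ≈ 25.040, so the balance reaches zero during payment 26.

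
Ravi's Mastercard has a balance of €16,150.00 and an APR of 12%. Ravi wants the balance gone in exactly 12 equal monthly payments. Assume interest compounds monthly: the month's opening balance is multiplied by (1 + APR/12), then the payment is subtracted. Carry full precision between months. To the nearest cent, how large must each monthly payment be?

€1,434.91

Monthly rate r = 12%/12 = 1% = 0.01.
Level-payment amortization: P = B₀·r / (1 − (1+r)^(−n)) = 16150.00·0.01 / (1 − 1.01^(−12)).
Denominator 1 − (1+r)^(−12) = 0.112550775.
P = 161.5 / 0.112550775 ≈ 1434.91.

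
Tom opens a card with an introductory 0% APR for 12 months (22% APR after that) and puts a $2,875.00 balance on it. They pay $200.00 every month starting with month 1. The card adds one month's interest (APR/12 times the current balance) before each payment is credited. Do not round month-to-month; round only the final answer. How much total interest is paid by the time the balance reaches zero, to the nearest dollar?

$16

Promo months 1–12 at r₀ = 0%/12 = 0; months 13+ at r₁ = 22%/12 = 0.0183333.
After month 12 (no interest yet): B = $2,875.00 − 12·$200.00 = $475.00.
Then at r₁ with $200.00/mo: n₂ = −ln(1 − r₁·B/P)/ln(1+r₁) ≈ 2.45 → 3 more payments.
Total paid = 14·$200.00 + $90.54 = $2,890.54; interest = $2,890.54 − $2,875.00 = $15.54.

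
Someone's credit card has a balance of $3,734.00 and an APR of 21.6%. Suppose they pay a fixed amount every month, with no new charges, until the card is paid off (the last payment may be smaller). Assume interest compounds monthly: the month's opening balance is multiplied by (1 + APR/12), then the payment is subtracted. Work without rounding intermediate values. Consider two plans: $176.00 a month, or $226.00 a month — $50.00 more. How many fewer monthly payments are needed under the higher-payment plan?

Monthly rate r = 21.6%/12 = 1.8% = 0.018.
At $176.00/mo: n = ⌈−ln(1 − rB₀/P)/ln(1+r)⌉ = 27 payments (last $170.18); total interest = total paid − $3,734.00 = $1,012.18.
At $226.00/mo: 20 payments (last $177.78); total interest $737.78.
Payments saved = 27 − 20 = 7.

7 fewer payments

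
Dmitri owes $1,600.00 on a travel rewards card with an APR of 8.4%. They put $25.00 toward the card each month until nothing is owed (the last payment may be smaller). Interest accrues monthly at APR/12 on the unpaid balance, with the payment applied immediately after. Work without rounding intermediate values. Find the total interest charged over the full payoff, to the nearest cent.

Monthly rate r = 8.4%/12 = 0.7% = 0.007.
Payoff takes n = ⌈−ln(1 − rB₀/P)/ln(1+r)⌉ = ⌈85.184⌉ = 86 payments; the last is $4.60.
Total paid = 85·$25.00 + $4.60 = $2,129.60.
Total interest = total paid − principal = $2,129.60 − $1,600.00 = $529.60.

$529.60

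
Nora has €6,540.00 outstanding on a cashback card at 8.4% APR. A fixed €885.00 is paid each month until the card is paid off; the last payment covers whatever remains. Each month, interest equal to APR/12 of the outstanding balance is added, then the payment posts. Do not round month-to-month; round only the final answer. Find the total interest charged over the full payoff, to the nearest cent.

€199.43

Monthly rate r = 8.4%/12 = 0.7% = 0.007.
Payoff takes n = ⌈−ln(1 − rB₀/P)/ln(1+r)⌉ = ⌈7.614⌉ = 8 payments; the last is €544.43.
Total paid = 7·€885.00 + €544.43 = €6,739.43.
Total interest = total paid − principal = €6,739.43 − €6,540.00 = €199.43.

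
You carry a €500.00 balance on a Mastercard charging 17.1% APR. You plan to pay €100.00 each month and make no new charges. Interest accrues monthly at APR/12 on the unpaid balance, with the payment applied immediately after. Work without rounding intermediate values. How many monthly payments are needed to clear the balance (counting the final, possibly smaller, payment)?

Monthly rate r = 17.1%/12 = 1.425% = 0.01425.
Recurrence: B ← B·(1+r) − €100.00.
Month 1: interest €7.12; balance after payment €407.12.
Month 2: interest €5.80; balance after payment €312.93.
Month 3: interest €4.46; balance after payment €217.39.
Month 4: interest €3.10; balance after payment €120.48.
Month 5: interest €1.72; balance after payment €22.20.
Month 6: interest €0.32; balance after payment €0.00.

6 payments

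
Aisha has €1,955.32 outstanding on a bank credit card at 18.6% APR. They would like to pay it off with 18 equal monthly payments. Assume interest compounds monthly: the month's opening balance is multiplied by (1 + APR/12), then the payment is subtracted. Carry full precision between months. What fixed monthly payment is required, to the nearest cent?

€125.32

Monthly rate r = 18.6%/12 = 1.55% = 0.0155.
Level-payment amortization: P = B₀·r / (1 − (1+r)^(−n)) = 1955.32·0.0155 / (1 − 1.0155^(−18)).
Denominator 1 − (1+r)^(−18) = 0.241839244.
P = 30.3075 / 0.241839244 ≈ 125.32.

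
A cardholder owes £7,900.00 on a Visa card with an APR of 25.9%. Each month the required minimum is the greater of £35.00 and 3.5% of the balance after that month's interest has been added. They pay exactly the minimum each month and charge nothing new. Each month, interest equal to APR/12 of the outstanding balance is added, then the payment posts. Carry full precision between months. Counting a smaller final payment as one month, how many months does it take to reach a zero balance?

Monthly rate r = 25.9%/12 = 2.15833% = 0.0215833.
While 3.5% of the post-interest balance exceeds £35.00, each month B ← (B·(1+r))·(1 − 0.035), i.e. B shrinks by the factor (1+r)·0.965 = 0.98583.
This holds for months 1–147. Entering month 148 the balance is £969.15; 3.5% of the post-interest balance is now below £35.00, so the flat £35.00 minimum applies from here.
From month 148 a fixed £35.00 at rate r clears £969.15 in 43 more payments. Total: 147 + 43 = 190 months.

190 months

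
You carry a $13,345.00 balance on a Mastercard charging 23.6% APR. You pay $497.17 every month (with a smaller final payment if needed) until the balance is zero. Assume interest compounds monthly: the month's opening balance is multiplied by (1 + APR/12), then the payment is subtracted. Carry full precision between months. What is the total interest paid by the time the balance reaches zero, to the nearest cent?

$5,815.84

Monthly rate r = 23.6%/12 = 1.96667% = 0.0196667.
Payoff takes n = ⌈−ln(1 − rB₀/P)/ln(1+r)⌉ = ⌈38.537⌉ = 39 payments; the last is $268.38.
Total paid = 38·$497.17 + $268.38 = $19,160.84.
Total interest = total paid − principal = $19,160.84 − $13,345.00 = $5,815.84.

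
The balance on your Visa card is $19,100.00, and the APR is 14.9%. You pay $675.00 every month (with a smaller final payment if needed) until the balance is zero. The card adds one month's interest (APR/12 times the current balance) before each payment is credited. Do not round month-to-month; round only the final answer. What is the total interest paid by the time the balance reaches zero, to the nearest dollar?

$4,577

Monthly rate r = 14.9%/12 = 1.24167% = 0.0124167.
Payoff takes n = ⌈−ln(1 − rB₀/P)/ln(1+r)⌉ = ⌈35.077⌉ = 36 payments; the last is $52.15.
Total paid = 35·$675.00 + $52.15 = $23,677.15.
Total interest = total paid − principal = $23,677.15 − $19,100.00 = $4,577.15.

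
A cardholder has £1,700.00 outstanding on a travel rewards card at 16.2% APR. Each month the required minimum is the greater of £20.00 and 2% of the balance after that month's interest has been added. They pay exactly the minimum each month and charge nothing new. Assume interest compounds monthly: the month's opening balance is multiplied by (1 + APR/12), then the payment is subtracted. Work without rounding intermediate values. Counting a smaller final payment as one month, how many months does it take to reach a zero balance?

Monthly rate r = 16.2%/12 = 1.35% = 0.0135.
While 2% of the post-interest balance exceeds £20.00, each month B ← (B·(1+r))·(1 − 0.02), i.e. B shrinks by the factor (1+r)·0.98 = 0.99323.
This holds for months 1–81. Entering month 82 the balance is £980.58; 2% of the post-interest balance is now below £20.00, so the flat £20.00 minimum applies from here.
From month 82 a fixed £20.00 at rate r clears £980.58 in 81 more payments. Total: 81 + 81 = 162 months.

162 months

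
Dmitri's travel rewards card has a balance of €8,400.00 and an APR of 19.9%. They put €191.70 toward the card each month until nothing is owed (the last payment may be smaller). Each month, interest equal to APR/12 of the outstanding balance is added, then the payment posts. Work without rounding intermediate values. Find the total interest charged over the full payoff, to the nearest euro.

€6,718

Monthly rate r = 19.9%/12 = 1.65833% = 0.0165833.
Payoff takes n = ⌈−ln(1 − rB₀/P)/ln(1+r)⌉ = ⌈78.859⌉ = 79 payments; the last is €164.92.
Total paid = 78·€191.70 + €164.92 = €15,117.52.
Total interest = total paid − principal = €15,117.52 − €8,400.00 = €6,717.52.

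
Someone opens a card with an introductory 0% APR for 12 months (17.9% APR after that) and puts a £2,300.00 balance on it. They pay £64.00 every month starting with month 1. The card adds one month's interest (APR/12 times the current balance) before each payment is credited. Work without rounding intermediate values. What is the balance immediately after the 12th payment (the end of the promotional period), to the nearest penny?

Promo months 1–12 at r₀ = 0%/12 = 0; months 13+ at r₁ = 17.9%/12 = 0.0149167.
After month 12 (no interest yet): B = £2,300.00 − 12·£64.00 = £1,532.00.

£1,532.00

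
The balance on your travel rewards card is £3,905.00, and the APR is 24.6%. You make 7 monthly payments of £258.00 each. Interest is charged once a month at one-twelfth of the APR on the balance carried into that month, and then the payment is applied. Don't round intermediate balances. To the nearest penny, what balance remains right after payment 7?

£2,580.09

Monthly rate r = 24.6%/12 = 2.05% = 0.0205.
Each month: B ← B·(1+r) − £258.00.
Month 1: interest £80.05; balance after payment £3,727.05.
Month 2: interest £76.40; balance after payment £3,545.46.
Month 3: interest £72.68; balance after payment £3,360.14.
Month 4: interest £68.88; balance after payment £3,171.02.
Month 5: interest £65.01; balance after payment £2,978.03.
Month 6: interest £61.05; balance after payment £2,781.08.
Month 7: interest £57.01; balance after payment £2,580.09.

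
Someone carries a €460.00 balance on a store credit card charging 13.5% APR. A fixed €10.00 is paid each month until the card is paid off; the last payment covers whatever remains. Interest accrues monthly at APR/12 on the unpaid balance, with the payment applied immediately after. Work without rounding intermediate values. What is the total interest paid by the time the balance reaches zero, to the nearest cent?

Monthly rate r = 13.5%/12 = 1.125% = 0.01125.
Payoff takes n = ⌈−ln(1 − rB₀/P)/ln(1+r)⌉ = ⌈65.144⌉ = 66 payments; the last is €1.44.
Total paid = 65·€10.00 + €1.44 = €651.44.
Total interest = total paid − principal = €651.44 − €460.00 = €191.44.

€191.44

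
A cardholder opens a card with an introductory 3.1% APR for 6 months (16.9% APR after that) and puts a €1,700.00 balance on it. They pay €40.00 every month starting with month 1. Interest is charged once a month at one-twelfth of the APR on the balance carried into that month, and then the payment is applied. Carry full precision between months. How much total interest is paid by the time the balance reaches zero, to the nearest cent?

Promo months 1–6 at r₀ = 3.1%/12 = 0.00258333; months 7+ at r₁ = 16.9%/12 = 0.0140833.
After month 6: iterate B ← B·(1+r₀) − €40.00 for 6 months → €1,484.97.
Then at r₁ with €40.00/mo: n₂ = −ln(1 − r₁·B/P)/ln(1+r₁) ≈ 52.91 → 53 more payments.
Total paid = 58·€40.00 + €36.24 = €2,356.24; interest = €2,356.24 − €1,700.00 = €656.24.

€656.24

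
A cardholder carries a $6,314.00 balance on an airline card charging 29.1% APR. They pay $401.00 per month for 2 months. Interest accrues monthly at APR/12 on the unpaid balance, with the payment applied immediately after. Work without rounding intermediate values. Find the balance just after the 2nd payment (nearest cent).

Monthly rate r = 29.1%/12 = 2.425% = 0.02425.
Each month: B ← B·(1+r) − $401.00.
Month 1: interest $153.11; balance after payment $6,066.11.
Month 2: interest $147.10; balance after payment $5,812.22.

$5,812.22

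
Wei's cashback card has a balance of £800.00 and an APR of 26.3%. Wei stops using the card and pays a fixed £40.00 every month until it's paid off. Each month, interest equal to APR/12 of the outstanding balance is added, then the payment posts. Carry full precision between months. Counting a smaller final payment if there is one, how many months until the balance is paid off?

27 payments

Monthly rate r = 26.3%/12 = 2.19167% = 0.0219167.
Recurrence: B ← B·(1+r) − £40.00.
Month 1: interest £17.53; balance after payment £777.53.
Month 2: interest £17.04; balance after payment £754.57.
Closed form: n = −ln(1 − rB₀/P)/ln(1+r) = −ln(0.56167)/ln(1.02192) ≈ 26.607, so the balance reaches zero during payment 27.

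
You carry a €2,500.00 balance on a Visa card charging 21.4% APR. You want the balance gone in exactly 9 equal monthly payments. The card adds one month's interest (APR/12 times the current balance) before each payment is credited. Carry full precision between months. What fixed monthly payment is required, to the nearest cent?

Monthly rate r = 21.4%/12 = 1.78333% = 0.0178333.
Level-payment amortization: P = B₀·r / (1 − (1+r)^(−n)) = 2500.00·0.0178333 / (1 − 1.01783^(−9)).
Denominator 1 − (1+r)^(−9) = 0.14707671.
P = 44.5833 / 0.14707671 ≈ 303.13.

€303.13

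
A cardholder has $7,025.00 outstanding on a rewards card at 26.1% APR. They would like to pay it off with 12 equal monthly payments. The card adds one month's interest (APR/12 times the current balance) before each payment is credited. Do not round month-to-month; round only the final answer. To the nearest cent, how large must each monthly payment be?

$671.44

Monthly rate r = 26.1%/12 = 2.175% = 0.02175.
Level-payment amortization: P = B₀·r / (1 − (1+r)^(−n)) = 7025.00·0.02175 / (1 − 1.02175^(−12)).
Denominator 1 − (1+r)^(−12) = 0.22756091.
P = 152.794 / 0.22756091 ≈ 671.44.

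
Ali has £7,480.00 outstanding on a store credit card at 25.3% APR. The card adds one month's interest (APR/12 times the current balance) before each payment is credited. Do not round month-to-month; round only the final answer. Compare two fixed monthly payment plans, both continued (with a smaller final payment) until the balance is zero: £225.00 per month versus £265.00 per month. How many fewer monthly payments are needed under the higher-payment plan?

Monthly rate r = 25.3%/12 = 2.10833% = 0.0210833.
At £225.00/mo: n = ⌈−ln(1 − rB₀/P)/ln(1+r)⌉ = 58 payments (last £191.53); total interest = total paid − £7,480.00 = £5,536.53.
At £265.00/mo: 44 payments (last £89.19); total interest £4,004.19.
Payments saved = 58 − 44 = 14.

14 fewer payments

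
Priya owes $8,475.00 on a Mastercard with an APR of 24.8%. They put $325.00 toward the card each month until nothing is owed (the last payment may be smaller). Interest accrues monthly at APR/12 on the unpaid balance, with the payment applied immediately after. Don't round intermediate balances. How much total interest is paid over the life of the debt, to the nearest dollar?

$3,826

Monthly rate r = 24.8%/12 = 2.06667% = 0.0206667.
Payoff takes n = ⌈−ln(1 − rB₀/P)/ln(1+r)⌉ = ⌈37.847⌉ = 38 payments; the last is $275.58.
Total paid = 37·$325.00 + $275.58 = $12,300.58.
Total interest = total paid − principal = $12,300.58 − $8,475.00 = $3,825.58.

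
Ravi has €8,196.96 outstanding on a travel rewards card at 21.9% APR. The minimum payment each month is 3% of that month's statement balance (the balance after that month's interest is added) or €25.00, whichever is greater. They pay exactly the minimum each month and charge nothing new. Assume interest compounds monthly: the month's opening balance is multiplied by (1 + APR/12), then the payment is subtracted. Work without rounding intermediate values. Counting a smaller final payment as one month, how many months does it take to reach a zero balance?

Monthly rate r = 21.9%/12 = 1.825% = 0.01825.
While 3% of the post-interest balance exceeds €25.00, each month B ← (B·(1+r))·(1 − 0.03), i.e. B shrinks by the factor (1+r)·0.97 = 0.9877.
This holds for months 1–187. Entering month 188 the balance is €810.48; 3% of the post-interest balance is now below €25.00, so the flat €25.00 minimum applies from here.
From month 188 a fixed €25.00 at rate r clears €810.48 in 50 more payments. Total: 187 + 50 = 237 months.

237 months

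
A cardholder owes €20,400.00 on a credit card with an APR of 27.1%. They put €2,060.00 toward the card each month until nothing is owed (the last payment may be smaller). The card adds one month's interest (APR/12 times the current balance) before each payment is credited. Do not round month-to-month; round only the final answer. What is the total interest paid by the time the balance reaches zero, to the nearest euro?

€2,956

Monthly rate r = 27.1%/12 = 2.25833% = 0.0225833.
Payoff takes n = ⌈−ln(1 − rB₀/P)/ln(1+r)⌉ = ⌈11.335⌉ = 12 payments; the last is €695.74.
Total paid = 11·€2,060.00 + €695.74 = €23,355.74.
Total interest = total paid − principal = €23,355.74 − €20,400.00 = €2,955.74.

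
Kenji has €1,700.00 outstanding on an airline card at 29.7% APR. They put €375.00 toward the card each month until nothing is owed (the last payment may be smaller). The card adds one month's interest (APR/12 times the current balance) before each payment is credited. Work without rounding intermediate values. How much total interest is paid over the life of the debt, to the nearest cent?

€125.91

Monthly rate r = 29.7%/12 = 2.475% = 0.02475.
Payoff takes n = ⌈−ln(1 − rB₀/P)/ln(1+r)⌉ = ⌈4.868⌉ = 5 payments; the last is €325.91.
Total paid = 4·€375.00 + €325.91 = €1,825.91.
Total interest = total paid − principal = €1,825.91 − €1,700.00 = €125.91.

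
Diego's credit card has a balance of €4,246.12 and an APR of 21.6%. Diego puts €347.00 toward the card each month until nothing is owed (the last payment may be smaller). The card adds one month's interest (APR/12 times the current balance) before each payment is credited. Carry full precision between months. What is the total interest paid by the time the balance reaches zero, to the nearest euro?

€593

Monthly rate r = 21.6%/12 = 1.8% = 0.018.
Payoff takes n = ⌈−ln(1 − rB₀/P)/ln(1+r)⌉ = ⌈13.946⌉ = 14 payments; the last is €328.40.
Total paid = 13·€347.00 + €328.40 = €4,839.40.
Total interest = total paid − principal = €4,839.40 − €4,246.12 = €593.28.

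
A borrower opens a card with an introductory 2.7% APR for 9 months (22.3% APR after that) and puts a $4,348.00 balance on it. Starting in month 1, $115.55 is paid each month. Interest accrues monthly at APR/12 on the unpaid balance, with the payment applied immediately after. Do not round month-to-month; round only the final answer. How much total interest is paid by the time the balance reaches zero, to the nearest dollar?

Promo months 1–9 at r₀ = 2.7%/12 = 0.00225; months 10+ at r₁ = 22.3%/12 = 0.0185833.
After month 9: iterate B ← B·(1+r₀) − $115.55 for 9 months → $3,387.48.
Then at r₁ with $115.55/mo: n₂ = −ln(1 − r₁·B/P)/ln(1+r₁) ≈ 42.74 → 43 more payments.
Total paid = 51·$115.55 + $85.96 = $5,979.01; interest = $5,979.01 − $4,348.00 = $1,631.01.

$1,631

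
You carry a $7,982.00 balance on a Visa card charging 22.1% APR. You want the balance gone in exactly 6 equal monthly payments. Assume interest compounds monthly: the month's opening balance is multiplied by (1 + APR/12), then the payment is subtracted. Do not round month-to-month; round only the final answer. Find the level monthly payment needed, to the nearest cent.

Monthly rate r = 22.1%/12 = 1.84167% = 0.0184167.
Level-payment amortization: P = B₀·r / (1 − (1+r)^(−n)) = 7982.00·0.0184167 / (1 − 1.01842^(−6)).
Denominator 1 − (1+r)^(−6) = 0.103713177.
P = 147.002 / 0.103713177 ≈ 1417.39.

$1,417.39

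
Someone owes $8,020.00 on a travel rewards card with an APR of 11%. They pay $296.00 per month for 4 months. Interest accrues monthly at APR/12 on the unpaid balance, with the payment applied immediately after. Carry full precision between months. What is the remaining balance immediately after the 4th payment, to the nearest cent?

$7,117.76

Monthly rate r = 11%/12 = 0.916667% = 0.00916667.
Each month: B ← B·(1+r) − $296.00.
Month 1: interest $73.52; balance after payment $7,797.52.
Month 2: interest $71.48; balance after payment $7,572.99.
Month 3: interest $69.42; balance after payment $7,346.41.
Month 4: interest $67.34; balance after payment $7,117.76.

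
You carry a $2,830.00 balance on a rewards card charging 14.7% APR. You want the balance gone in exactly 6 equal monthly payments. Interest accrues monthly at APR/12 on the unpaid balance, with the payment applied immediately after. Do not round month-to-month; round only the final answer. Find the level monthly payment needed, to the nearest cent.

$492.09

Monthly rate r = 14.7%/12 = 1.225% = 0.01225.
Level-payment amortization: P = B₀·r / (1 − (1+r)^(−n)) = 2830.00·0.01225 / (1 − 1.01225^(−6)).
Denominator 1 − (1+r)^(−6) = 0.070448861.
P = 34.6675 / 0.070448861 ≈ 492.09.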